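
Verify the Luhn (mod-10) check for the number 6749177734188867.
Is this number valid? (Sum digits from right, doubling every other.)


Luhn sum = 93
93 mod 10 = 3

Invalid (Luhn sum mod 10 = 3)


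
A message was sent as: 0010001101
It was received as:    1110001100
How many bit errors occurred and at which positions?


XOR: 1100000001

3 error(s) at position(s): 0, 1, 9


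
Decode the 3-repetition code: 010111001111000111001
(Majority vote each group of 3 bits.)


Groups: 010, 111, 001, 111, 000, 111, 001
Majority votes: 0101010

0101010


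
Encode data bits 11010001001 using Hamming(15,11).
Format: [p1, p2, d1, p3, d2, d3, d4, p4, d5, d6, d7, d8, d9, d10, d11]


Parity bits: p1=0, p2=1, p3=0, p4=0

011010100001001


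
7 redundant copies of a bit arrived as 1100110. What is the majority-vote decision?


Ones: 4 out of 7
Threshold: 4

1 (4/7 voted 1)


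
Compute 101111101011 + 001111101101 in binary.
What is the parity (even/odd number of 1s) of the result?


101111101011 = 3051
001111101101 = 1005
Sum = 4056 = 111111011000
1s count = 8

even parity (8 ones in 111111011000)


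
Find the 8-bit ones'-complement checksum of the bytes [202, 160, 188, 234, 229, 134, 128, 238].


Sum = 1513 mod 256 = 233
Complement = 22

22


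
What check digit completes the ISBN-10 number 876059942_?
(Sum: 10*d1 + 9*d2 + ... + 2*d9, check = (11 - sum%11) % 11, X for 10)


Weighted sum: 318
318 mod 11 = 10

Check digit: 1


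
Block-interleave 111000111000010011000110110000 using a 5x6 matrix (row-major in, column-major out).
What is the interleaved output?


Matrix:
  111000
  111000
  010011
  000110
  110000
Read columns: 110011110111000000100011000100

110011110111000000100011000100


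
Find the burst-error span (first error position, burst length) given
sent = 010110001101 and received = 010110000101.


XOR: 000000001000

Burst at position 8, length 1


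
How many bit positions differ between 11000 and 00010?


XOR: 11010
Count of 1s: 3

3


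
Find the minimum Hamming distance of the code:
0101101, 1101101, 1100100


Comparing all pairs, minimum distance: 1
Can detect 0 errors, correct 0 errors

1


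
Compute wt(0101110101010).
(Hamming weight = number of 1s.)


Counting 1s in 0101110101010

7


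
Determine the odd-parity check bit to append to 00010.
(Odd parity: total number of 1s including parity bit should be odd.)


Number of 1s in data: 1
Parity bit: 0

0


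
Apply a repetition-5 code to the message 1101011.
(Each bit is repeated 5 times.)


Each bit -> 5 copies

11111111110000011111000001111111111


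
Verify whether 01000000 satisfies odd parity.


Number of 1s: 1

Yes, parity is correct (1 ones)


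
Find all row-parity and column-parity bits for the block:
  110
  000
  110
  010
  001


Row parities: 00011
Column parities: 011

Row P: 00011, Col P: 011, Corner: 0


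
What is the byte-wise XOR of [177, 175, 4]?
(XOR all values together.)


XOR chain: 177 ^ 175 ^ 4 = 26

26


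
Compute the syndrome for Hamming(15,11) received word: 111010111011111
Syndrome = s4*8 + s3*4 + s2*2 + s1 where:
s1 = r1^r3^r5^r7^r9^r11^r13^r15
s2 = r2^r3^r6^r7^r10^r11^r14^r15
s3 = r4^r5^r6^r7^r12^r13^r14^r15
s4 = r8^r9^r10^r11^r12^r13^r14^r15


s1=0, s2=0, s3=0, s4=1

Syndrome = 8 (error at position 8)


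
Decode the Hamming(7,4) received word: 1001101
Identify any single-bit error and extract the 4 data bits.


Syndrome = 7: error at position 7

Data: 0100 (corrected bit 7)


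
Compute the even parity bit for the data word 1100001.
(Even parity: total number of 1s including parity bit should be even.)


Number of 1s in data: 3
Parity bit: 1

1


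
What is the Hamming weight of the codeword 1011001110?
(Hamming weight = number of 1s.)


Counting 1s in 1011001110

6


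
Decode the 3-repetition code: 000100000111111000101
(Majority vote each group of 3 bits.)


Groups: 000, 100, 000, 111, 111, 000, 101
Majority votes: 0001101

0001101


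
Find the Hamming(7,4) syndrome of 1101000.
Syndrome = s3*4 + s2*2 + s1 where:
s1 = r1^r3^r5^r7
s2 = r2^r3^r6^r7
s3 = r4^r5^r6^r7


s1=1, s2=1, s3=1

Syndrome = 7 (error at position 7)


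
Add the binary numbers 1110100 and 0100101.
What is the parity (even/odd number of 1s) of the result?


1110100 = 116
0100101 = 37
Sum = 153 = 10011001
1s count = 4

even parity (4 ones in 10011001)


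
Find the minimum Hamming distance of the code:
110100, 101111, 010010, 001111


Comparing all pairs, minimum distance: 1
Can detect 0 errors, correct 0 errors

1


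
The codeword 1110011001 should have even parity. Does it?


Number of 1s: 6

Yes, parity is correct (6 ones)


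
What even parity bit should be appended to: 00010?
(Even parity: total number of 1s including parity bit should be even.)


Number of 1s in data: 1
Parity bit: 1

1


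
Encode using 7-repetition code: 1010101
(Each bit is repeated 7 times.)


Each bit -> 7 copies

1111111000000011111110000000111111100000001111111


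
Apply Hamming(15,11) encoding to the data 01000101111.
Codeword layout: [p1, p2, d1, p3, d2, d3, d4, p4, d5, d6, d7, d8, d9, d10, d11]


Parity bits: p1=1, p2=1, p3=1, p4=1

110110010101111


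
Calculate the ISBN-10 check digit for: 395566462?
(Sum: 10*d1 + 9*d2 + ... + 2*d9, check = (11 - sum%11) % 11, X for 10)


Weighted sum: 290
290 mod 11 = 4

Check digit: 7


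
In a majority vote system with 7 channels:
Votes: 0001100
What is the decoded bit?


Ones: 2 out of 7
Threshold: 4

0 (2/7 voted 1)


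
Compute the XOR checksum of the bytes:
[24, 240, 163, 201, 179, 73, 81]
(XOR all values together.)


XOR chain: 24 ^ 240 ^ 163 ^ 201 ^ 179 ^ 73 ^ 81 = 41

41


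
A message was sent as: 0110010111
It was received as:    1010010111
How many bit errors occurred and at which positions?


XOR: 1100000000

2 error(s) at position(s): 0, 1


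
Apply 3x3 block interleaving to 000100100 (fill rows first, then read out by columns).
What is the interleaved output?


Matrix:
  000
  100
  100
Read columns: 011000000

011000000


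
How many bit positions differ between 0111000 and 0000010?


XOR: 0111010
Count of 1s: 4

4


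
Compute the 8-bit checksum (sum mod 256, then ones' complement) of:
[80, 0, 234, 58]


Sum = 372 mod 256 = 116
Complement = 139

139


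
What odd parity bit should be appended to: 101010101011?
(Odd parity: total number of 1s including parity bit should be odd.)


Number of 1s in data: 7
Parity bit: 0

0


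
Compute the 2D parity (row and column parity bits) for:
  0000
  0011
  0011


Row parities: 000
Column parities: 0000

Row P: 000, Col P: 0000, Corner: 0


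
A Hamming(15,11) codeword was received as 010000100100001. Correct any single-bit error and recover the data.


Syndrome = 0: no error detected

Data: 00010100001 (no errors)


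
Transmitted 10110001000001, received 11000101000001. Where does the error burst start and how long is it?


XOR: 01110100000000

Burst at position 1, length 5


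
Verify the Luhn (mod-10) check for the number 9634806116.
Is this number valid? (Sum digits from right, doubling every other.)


Luhn sum = 44
44 mod 10 = 4

Invalid (Luhn sum mod 10 = 4)


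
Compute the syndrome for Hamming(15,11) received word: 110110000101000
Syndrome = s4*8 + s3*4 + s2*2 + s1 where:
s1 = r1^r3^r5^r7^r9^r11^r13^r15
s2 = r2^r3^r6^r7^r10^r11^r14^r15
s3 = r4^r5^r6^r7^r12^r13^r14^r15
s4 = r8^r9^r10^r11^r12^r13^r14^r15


s1=0, s2=0, s3=1, s4=0

Syndrome = 4 (error at position 4)


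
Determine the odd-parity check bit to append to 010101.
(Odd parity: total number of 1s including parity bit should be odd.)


Number of 1s in data: 3
Parity bit: 0

0


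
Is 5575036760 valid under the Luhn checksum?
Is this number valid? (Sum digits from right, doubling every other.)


Luhn sum = 32
32 mod 10 = 2

Invalid (Luhn sum mod 10 = 2)


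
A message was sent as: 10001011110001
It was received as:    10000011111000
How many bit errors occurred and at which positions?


XOR: 00001000001001

3 error(s) at position(s): 4, 10, 13


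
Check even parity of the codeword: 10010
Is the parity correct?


Number of 1s: 2

Yes, parity is correct (2 ones)


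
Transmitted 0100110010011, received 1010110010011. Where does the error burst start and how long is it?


XOR: 1110000000000

Burst at position 0, length 3


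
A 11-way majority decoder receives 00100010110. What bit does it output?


Ones: 4 out of 11
Threshold: 6

0 (4/11 voted 1)


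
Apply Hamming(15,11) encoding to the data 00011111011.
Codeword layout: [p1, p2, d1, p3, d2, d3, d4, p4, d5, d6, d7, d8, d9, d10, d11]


Parity bits: p1=0, p2=1, p3=0, p4=0

010000101111011


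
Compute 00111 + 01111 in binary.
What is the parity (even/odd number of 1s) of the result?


00111 = 7
01111 = 15
Sum = 22 = 10110
1s count = 3

odd parity (3 ones in 10110)


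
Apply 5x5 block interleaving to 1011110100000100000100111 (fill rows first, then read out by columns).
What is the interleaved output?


Matrix:
  10111
  10100
  00010
  00001
  00111
Read columns: 1100000000110011010110011

1100000000110011010110011


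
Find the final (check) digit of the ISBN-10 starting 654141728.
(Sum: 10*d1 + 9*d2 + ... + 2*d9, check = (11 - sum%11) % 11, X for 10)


Weighted sum: 223
223 mod 11 = 3

Check digit: 8


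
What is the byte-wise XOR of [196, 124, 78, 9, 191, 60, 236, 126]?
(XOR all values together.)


XOR chain: 196 ^ 124 ^ 78 ^ 9 ^ 191 ^ 60 ^ 236 ^ 126 = 238

238


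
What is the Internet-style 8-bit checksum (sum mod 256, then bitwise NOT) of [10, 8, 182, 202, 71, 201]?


Sum = 674 mod 256 = 162
Complement = 93

93


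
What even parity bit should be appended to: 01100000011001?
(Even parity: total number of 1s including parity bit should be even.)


Number of 1s in data: 5
Parity bit: 1

1


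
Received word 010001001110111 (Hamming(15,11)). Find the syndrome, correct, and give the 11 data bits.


Syndrome = 0: no error detected

Data: 00101110111 (no errors)


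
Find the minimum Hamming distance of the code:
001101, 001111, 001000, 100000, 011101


Comparing all pairs, minimum distance: 1
Can detect 0 errors, correct 0 errors

1


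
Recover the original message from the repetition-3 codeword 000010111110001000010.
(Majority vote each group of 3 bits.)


Groups: 000, 010, 111, 110, 001, 000, 010
Majority votes: 0011000

0011000


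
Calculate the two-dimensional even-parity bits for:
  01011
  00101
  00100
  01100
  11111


Row parities: 10101
Column parities: 11001

Row P: 10101, Col P: 11001, Corner: 1


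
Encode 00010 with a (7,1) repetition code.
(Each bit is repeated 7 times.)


Each bit -> 7 copies

00000000000000000000011111110000000


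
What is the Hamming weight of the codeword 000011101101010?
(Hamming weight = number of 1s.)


Counting 1s in 000011101101010

7


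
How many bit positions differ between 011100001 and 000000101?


XOR: 011100100
Count of 1s: 4

4


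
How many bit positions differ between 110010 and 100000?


XOR: 010010
Count of 1s: 2

2


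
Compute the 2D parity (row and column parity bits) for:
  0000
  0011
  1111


Row parities: 000
Column parities: 1100

Row P: 000, Col P: 1100, Corner: 0


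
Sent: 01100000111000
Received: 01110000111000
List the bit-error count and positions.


XOR: 00010000000000

1 error(s) at position(s): 3


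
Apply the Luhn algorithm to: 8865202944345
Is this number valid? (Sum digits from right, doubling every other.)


Luhn sum = 63
63 mod 10 = 3

Invalid (Luhn sum mod 10 = 3)


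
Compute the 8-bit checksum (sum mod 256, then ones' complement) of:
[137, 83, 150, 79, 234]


Sum = 683 mod 256 = 171
Complement = 84

84


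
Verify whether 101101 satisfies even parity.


Number of 1s: 4

Yes, parity is correct (4 ones)


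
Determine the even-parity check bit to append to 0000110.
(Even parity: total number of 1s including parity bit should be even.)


Number of 1s in data: 2
Parity bit: 0

0


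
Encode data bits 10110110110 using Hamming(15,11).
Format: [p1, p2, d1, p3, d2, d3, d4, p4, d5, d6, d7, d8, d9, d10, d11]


Parity bits: p1=0, p2=0, p3=0, p4=0

001001100110110


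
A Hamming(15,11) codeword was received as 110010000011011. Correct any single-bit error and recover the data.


Syndrome = 0: no error detected

Data: 01000011011 (no errors)


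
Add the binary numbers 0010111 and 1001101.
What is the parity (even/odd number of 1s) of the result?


0010111 = 23
1001101 = 77
Sum = 100 = 1100100
1s count = 3

odd parity (3 ones in 1100100)


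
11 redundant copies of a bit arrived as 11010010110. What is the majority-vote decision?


Ones: 6 out of 11
Threshold: 6

1 (6/11 voted 1)


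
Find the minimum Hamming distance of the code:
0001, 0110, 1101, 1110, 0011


Comparing all pairs, minimum distance: 1
Can detect 0 errors, correct 0 errors

1


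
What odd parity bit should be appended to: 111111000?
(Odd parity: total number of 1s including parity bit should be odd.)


Number of 1s in data: 6
Parity bit: 1

1


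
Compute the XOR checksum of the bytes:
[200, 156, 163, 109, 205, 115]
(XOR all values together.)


XOR chain: 200 ^ 156 ^ 163 ^ 109 ^ 205 ^ 115 = 36

36


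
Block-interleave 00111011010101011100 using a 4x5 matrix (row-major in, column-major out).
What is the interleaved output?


Matrix:
  00111
  01101
  01010
  11100
Read columns: 00010111110110101100

00010111110110101100


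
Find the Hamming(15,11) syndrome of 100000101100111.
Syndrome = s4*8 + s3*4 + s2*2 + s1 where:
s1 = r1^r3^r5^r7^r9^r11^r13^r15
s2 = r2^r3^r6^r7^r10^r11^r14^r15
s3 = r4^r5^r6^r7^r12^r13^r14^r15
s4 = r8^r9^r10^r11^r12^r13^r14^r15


s1=1, s2=0, s3=0, s4=1

Syndrome = 9 (error at position 9)


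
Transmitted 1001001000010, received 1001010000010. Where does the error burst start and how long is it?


XOR: 0000011000000

Burst at position 5, length 2


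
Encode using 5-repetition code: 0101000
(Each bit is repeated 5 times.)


Each bit -> 5 copies

00000111110000011111000000000000000


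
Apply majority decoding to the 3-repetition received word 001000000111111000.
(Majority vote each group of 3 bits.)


Groups: 001, 000, 000, 111, 111, 000
Majority votes: 000110

000110


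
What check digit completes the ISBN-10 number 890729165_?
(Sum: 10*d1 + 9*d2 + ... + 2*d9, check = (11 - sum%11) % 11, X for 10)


Weighted sum: 299
299 mod 11 = 2

Check digit: 9


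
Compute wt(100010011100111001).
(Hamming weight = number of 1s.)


Counting 1s in 100010011100111001

9


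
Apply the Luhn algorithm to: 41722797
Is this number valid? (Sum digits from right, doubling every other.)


Luhn sum = 43
43 mod 10 = 3

Invalid (Luhn sum mod 10 = 3)


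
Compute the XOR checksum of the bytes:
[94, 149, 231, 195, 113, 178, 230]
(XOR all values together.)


XOR chain: 94 ^ 149 ^ 231 ^ 195 ^ 113 ^ 178 ^ 230 = 202

202


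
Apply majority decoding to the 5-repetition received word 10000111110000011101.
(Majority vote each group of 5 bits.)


Groups: 10000, 11111, 00000, 11101
Majority votes: 0101

0101


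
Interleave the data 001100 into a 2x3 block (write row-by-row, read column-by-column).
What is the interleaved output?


Matrix:
  001
  100
Read columns: 010010

010010


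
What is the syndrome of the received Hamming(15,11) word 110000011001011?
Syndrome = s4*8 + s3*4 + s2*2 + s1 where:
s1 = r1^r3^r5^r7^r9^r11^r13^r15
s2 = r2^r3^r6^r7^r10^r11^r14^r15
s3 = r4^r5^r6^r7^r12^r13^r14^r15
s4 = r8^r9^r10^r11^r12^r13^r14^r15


s1=1, s2=1, s3=1, s4=1

Syndrome = 15 (error at position 15)


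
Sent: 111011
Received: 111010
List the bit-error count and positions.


XOR: 000001

1 error(s) at position(s): 5


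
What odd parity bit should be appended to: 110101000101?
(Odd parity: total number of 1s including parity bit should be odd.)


Number of 1s in data: 6
Parity bit: 1

1


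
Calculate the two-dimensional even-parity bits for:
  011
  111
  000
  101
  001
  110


Row parities: 010010
Column parities: 110

Row P: 010010, Col P: 110, Corner: 0


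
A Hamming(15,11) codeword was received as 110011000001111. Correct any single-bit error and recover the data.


Syndrome = 0: no error detected

Data: 01100001111 (no errors)


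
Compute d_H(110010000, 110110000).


XOR: 000100000
Count of 1s: 1

1


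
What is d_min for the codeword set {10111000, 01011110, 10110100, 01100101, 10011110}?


Comparing all pairs, minimum distance: 2
Can detect 1 errors, correct 0 errors

2


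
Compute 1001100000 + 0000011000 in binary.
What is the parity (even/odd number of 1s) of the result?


1001100000 = 608
0000011000 = 24
Sum = 632 = 1001111000
1s count = 5

odd parity (5 ones in 1001111000)


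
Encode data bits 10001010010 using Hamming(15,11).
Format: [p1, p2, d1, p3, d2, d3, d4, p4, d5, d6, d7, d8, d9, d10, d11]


Parity bits: p1=1, p2=1, p3=1, p4=1

111100011010010


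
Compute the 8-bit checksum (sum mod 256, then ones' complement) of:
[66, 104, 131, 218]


Sum = 519 mod 256 = 7
Complement = 248

248


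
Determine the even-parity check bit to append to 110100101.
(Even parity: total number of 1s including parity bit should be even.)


Number of 1s in data: 5
Parity bit: 1

1


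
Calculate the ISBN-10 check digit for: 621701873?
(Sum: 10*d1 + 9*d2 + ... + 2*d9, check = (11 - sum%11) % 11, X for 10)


Weighted sum: 199
199 mod 11 = 1

Check digit: X


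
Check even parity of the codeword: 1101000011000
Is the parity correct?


Number of 1s: 5

No, parity error (5 ones)


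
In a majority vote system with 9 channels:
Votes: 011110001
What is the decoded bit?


Ones: 5 out of 9
Threshold: 5

1 (5/9 voted 1)


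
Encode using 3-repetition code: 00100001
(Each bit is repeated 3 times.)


Each bit -> 3 copies

000000111000000000000111


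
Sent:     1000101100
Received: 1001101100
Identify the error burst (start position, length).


XOR: 0001000000

Burst at position 3, length 1


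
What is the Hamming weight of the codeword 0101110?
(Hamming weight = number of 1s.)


Counting 1s in 0101110

4


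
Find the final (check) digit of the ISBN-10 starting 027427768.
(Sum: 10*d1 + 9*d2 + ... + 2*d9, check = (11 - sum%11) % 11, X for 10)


Weighted sum: 211
211 mod 11 = 2

Check digit: 9


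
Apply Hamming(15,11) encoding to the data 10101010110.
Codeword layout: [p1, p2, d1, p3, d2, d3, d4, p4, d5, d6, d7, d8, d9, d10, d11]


Parity bits: p1=0, p2=0, p3=1, p4=0

001101001010110


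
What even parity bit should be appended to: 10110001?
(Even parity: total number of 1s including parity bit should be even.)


Number of 1s in data: 4
Parity bit: 0

0


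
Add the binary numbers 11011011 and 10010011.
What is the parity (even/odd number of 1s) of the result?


11011011 = 219
10010011 = 147
Sum = 366 = 101101110
1s count = 6

even parity (6 ones in 101101110)


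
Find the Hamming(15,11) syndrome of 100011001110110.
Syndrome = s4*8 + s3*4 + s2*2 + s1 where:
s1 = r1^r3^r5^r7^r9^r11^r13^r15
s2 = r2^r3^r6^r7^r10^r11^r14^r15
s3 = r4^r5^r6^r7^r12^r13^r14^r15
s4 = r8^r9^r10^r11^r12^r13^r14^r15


s1=1, s2=0, s3=0, s4=1

Syndrome = 9 (error at position 9)


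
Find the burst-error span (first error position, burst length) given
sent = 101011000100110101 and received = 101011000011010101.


XOR: 000000000111100000

Burst at position 9, length 4


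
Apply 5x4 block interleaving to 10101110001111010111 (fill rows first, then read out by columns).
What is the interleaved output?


Matrix:
  1010
  1110
  0011
  1101
  0111
Read columns: 11010010111110100111

11010010111110100111


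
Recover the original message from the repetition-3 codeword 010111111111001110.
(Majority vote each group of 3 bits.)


Groups: 010, 111, 111, 111, 001, 110
Majority votes: 011101

011101


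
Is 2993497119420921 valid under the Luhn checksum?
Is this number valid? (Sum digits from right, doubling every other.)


Luhn sum = 83
83 mod 10 = 3

Invalid (Luhn sum mod 10 = 3)


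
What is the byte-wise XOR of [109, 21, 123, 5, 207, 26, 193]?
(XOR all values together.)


XOR chain: 109 ^ 21 ^ 123 ^ 5 ^ 207 ^ 26 ^ 193 = 18

18


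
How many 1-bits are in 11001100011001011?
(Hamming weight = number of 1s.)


Counting 1s in 11001100011001011

9


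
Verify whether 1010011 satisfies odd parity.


Number of 1s: 4

No, parity error (4 ones)


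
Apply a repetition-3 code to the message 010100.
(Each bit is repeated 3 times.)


Each bit -> 3 copies

000111000111000000


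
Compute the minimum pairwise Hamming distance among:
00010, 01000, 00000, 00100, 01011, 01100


Comparing all pairs, minimum distance: 1
Can detect 0 errors, correct 0 errors

1


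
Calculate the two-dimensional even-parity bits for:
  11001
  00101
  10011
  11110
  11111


Row parities: 10101
Column parities: 01110

Row P: 10101, Col P: 01110, Corner: 1


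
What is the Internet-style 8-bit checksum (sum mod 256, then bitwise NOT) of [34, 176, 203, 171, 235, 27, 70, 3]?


Sum = 919 mod 256 = 151
Complement = 104

104


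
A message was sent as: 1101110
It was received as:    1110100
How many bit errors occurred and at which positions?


XOR: 0011010

3 error(s) at position(s): 2, 3, 5


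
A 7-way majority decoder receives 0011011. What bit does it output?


Ones: 4 out of 7
Threshold: 4

1 (4/7 voted 1)


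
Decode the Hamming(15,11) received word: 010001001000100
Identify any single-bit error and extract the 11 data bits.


Syndrome = 0: no error detected

Data: 00101000100 (no errors)


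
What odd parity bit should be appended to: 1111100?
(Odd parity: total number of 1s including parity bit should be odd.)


Number of 1s in data: 5
Parity bit: 0

0


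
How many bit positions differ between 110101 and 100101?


XOR: 010000
Count of 1s: 1

1


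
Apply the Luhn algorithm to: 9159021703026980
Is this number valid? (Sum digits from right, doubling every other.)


Luhn sum = 55
55 mod 10 = 5

Invalid (Luhn sum mod 10 = 5)


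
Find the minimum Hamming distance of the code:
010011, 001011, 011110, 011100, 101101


Comparing all pairs, minimum distance: 1
Can detect 0 errors, correct 0 errors

1


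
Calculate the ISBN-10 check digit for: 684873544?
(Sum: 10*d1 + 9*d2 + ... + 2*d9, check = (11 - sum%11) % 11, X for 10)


Weighted sum: 317
317 mod 11 = 9

Check digit: 2


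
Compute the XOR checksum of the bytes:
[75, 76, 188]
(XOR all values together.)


XOR chain: 75 ^ 76 ^ 188 = 187

187


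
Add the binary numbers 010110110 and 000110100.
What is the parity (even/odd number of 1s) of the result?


010110110 = 182
000110100 = 52
Sum = 234 = 11101010
1s count = 5

odd parity (5 ones in 11101010)


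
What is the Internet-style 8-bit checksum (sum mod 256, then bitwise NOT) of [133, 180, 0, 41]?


Sum = 354 mod 256 = 98
Complement = 157

157


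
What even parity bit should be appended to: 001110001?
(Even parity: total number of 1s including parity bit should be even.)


Number of 1s in data: 4
Parity bit: 0

0


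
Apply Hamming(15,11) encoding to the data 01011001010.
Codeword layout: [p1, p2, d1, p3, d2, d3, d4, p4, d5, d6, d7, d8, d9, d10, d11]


Parity bits: p1=1, p2=0, p3=0, p4=1

100010111001010


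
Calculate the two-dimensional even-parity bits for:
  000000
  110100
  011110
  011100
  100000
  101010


Row parities: 010111
Column parities: 111100

Row P: 010111, Col P: 111100, Corner: 0


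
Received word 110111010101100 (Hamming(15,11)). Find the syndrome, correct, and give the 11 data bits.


Syndrome = 7: error at position 7

Data: 01110101100 (corrected bit 7)


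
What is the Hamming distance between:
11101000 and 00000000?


XOR: 11101000
Count of 1s: 4

4


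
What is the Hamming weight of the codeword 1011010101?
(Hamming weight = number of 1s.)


Counting 1s in 1011010101

6


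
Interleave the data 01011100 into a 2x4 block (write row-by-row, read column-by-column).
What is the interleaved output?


Matrix:
  0101
  1100
Read columns: 01110010

01110010


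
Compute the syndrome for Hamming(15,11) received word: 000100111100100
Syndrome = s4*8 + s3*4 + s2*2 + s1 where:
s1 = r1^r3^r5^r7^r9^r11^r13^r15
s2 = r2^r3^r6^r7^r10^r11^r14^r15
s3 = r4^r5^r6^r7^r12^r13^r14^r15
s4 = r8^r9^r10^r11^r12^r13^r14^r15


s1=1, s2=0, s3=1, s4=0

Syndrome = 5 (error at position 5)


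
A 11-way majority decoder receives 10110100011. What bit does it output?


Ones: 6 out of 11
Threshold: 6

1 (6/11 voted 1)


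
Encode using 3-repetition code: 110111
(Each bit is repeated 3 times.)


Each bit -> 3 copies

111111000111111111


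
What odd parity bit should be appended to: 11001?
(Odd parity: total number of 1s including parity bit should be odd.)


Number of 1s in data: 3
Parity bit: 0

0


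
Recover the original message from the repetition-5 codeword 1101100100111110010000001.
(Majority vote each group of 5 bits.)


Groups: 11011, 00100, 11111, 00100, 00001
Majority votes: 10100

10100


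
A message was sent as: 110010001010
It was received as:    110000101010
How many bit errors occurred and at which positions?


XOR: 000010100000

2 error(s) at position(s): 4, 6


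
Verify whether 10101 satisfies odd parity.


Number of 1s: 3

Yes, parity is correct (3 ones)


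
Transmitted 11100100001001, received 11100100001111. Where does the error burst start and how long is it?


XOR: 00000000000110

Burst at position 11, length 2


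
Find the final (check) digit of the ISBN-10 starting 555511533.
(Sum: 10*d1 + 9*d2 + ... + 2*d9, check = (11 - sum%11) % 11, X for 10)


Weighted sum: 216
216 mod 11 = 7

Check digit: 4


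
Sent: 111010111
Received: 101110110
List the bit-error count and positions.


XOR: 010100001

3 error(s) at position(s): 1, 3, 8


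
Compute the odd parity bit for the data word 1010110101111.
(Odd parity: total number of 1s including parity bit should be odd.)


Number of 1s in data: 9
Parity bit: 0

0


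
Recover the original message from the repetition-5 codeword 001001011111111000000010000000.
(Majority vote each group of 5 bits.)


Groups: 00100, 10111, 11111, 00000, 00100, 00000
Majority votes: 011000

011000


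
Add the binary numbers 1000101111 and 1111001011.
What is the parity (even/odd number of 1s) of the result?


1000101111 = 559
1111001011 = 971
Sum = 1530 = 10111111010
1s count = 8

even parity (8 ones in 10111111010)


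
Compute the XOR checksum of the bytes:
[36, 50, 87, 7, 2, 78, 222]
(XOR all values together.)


XOR chain: 36 ^ 50 ^ 87 ^ 7 ^ 2 ^ 78 ^ 222 = 212

212


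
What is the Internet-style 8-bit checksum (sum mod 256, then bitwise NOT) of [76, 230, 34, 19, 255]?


Sum = 614 mod 256 = 102
Complement = 153

153


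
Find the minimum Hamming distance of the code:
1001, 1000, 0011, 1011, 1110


Comparing all pairs, minimum distance: 1
Can detect 0 errors, correct 0 errors

1


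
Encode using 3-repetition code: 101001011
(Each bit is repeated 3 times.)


Each bit -> 3 copies

111000111000000111000111111


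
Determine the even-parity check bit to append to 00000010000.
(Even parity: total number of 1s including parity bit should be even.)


Number of 1s in data: 1
Parity bit: 1

1


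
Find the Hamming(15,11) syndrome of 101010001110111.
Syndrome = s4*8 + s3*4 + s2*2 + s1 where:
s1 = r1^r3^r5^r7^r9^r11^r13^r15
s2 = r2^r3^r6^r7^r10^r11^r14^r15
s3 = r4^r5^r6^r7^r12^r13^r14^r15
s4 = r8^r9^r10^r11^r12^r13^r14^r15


s1=1, s2=1, s3=0, s4=0

Syndrome = 3 (error at position 3)


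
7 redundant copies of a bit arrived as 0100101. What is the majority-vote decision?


Ones: 3 out of 7
Threshold: 4

0 (3/7 voted 1)


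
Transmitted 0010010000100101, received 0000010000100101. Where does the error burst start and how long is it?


XOR: 0010000000000000

Burst at position 2, length 1


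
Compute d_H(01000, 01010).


XOR: 00010
Count of 1s: 1

1


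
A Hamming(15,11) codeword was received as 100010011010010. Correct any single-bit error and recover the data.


Syndrome = 0: no error detected

Data: 01001010010 (no errors)


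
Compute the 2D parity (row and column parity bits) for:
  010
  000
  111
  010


Row parities: 1011
Column parities: 111

Row P: 1011, Col P: 111, Corner: 1


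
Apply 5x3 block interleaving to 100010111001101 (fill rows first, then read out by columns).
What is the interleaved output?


Matrix:
  100
  010
  111
  001
  101
Read columns: 101010110000111

101010110000111


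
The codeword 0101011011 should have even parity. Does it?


Number of 1s: 6

Yes, parity is correct (6 ones)


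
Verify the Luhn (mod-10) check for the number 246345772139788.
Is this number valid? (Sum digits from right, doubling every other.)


Luhn sum = 77
77 mod 10 = 7

Invalid (Luhn sum mod 10 = 7)


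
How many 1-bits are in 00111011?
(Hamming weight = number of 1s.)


Counting 1s in 00111011

5


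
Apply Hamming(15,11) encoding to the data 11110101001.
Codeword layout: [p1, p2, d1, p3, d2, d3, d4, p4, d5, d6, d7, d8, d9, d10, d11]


Parity bits: p1=0, p2=1, p3=1, p4=1

011111110101001


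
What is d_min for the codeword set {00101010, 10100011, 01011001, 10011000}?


Comparing all pairs, minimum distance: 3
Can detect 2 errors, correct 1 errors

3


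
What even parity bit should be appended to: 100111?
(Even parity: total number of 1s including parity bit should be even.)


Number of 1s in data: 4
Parity bit: 0

0


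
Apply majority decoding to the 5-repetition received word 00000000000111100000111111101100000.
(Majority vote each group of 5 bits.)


Groups: 00000, 00000, 01111, 00000, 11111, 11011, 00000
Majority votes: 0010110

0010110


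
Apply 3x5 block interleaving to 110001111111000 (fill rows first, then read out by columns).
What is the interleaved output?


Matrix:
  11000
  11111
  11000
Read columns: 111111010010010

111111010010010


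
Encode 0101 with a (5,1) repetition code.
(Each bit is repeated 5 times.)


Each bit -> 5 copies

00000111110000011111


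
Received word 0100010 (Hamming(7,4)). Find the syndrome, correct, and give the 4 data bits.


Syndrome = 4: error at position 4

Data: 0010 (corrected bit 4)


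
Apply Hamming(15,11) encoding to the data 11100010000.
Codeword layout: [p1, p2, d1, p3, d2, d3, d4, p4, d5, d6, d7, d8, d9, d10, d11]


Parity bits: p1=1, p2=1, p3=0, p4=1

111011010010000


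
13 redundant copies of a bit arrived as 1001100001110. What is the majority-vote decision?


Ones: 6 out of 13
Threshold: 7

0 (6/13 voted 1)


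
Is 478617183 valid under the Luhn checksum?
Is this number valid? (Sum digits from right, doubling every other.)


Luhn sum = 37
37 mod 10 = 7

Invalid (Luhn sum mod 10 = 7)


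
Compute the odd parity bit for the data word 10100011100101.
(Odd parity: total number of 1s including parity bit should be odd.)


Number of 1s in data: 7
Parity bit: 0

0


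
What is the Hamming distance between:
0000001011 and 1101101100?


XOR: 1101100111
Count of 1s: 7

7


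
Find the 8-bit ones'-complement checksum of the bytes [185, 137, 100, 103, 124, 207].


Sum = 856 mod 256 = 88
Complement = 167

167


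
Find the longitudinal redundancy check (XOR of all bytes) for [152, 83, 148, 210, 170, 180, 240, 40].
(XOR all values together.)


XOR chain: 152 ^ 83 ^ 148 ^ 210 ^ 170 ^ 180 ^ 240 ^ 40 = 75

75


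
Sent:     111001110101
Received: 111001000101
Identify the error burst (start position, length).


XOR: 000000110000

Burst at position 6, length 2


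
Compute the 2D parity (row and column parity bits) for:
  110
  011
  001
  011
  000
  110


Row parities: 001000
Column parities: 001

Row P: 001000, Col P: 001, Corner: 1


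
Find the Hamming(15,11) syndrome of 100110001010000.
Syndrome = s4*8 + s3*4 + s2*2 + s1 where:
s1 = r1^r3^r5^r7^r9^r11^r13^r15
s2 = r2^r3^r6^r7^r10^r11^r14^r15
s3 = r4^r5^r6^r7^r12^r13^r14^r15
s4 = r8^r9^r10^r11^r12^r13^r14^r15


s1=0, s2=1, s3=0, s4=0

Syndrome = 2 (error at position 2)


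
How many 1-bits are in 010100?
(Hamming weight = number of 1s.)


Counting 1s in 010100

2


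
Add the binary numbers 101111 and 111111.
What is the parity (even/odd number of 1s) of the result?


101111 = 47
111111 = 63
Sum = 110 = 1101110
1s count = 5

odd parity (5 ones in 1101110)


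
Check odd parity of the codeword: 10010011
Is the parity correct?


Number of 1s: 4

No, parity error (4 ones)


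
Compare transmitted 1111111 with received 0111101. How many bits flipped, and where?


XOR: 1000010

2 error(s) at position(s): 0, 5


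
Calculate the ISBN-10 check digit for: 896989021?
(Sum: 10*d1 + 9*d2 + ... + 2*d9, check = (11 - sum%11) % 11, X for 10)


Weighted sum: 373
373 mod 11 = 10

Check digit: 1


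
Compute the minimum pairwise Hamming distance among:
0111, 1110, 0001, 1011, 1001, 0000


Comparing all pairs, minimum distance: 1
Can detect 0 errors, correct 0 errors

1


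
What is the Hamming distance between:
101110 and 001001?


XOR: 100111
Count of 1s: 4

4


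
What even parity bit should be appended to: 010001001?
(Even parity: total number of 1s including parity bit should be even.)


Number of 1s in data: 3
Parity bit: 1

1


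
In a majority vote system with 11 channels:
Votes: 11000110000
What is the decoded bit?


Ones: 4 out of 11
Threshold: 6

0 (4/11 voted 1)


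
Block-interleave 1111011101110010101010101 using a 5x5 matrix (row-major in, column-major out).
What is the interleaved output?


Matrix:
  11110
  11101
  11001
  01010
  10101
Read columns: 1110111110110011001001101

1110111110110011001001101


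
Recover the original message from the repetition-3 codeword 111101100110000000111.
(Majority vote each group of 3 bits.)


Groups: 111, 101, 100, 110, 000, 000, 111
Majority votes: 1101001

1101001


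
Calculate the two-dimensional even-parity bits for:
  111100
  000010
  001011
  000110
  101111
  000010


Row parities: 011011
Column parities: 011110

Row P: 011011, Col P: 011110, Corner: 0


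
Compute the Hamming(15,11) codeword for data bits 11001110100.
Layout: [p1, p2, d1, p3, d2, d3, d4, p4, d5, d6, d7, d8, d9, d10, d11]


Parity bits: p1=1, p2=1, p3=0, p4=0

111010001110100


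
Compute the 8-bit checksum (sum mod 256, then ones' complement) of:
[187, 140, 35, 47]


Sum = 409 mod 256 = 153
Complement = 102

102


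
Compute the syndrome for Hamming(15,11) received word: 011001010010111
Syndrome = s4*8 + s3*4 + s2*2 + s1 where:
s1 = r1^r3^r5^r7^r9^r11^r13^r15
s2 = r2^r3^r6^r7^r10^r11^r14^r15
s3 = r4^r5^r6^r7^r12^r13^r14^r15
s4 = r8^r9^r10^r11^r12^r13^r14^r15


s1=0, s2=0, s3=0, s4=1

Syndrome = 8 (error at position 8)


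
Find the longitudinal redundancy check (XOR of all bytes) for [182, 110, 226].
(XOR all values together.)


XOR chain: 182 ^ 110 ^ 226 = 58

58


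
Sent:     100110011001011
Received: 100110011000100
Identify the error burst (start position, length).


XOR: 000000000001111

Burst at position 11, length 4


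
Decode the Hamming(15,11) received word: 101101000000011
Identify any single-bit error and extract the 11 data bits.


Syndrome = 1: error at position 1

Data: 10100000011 (corrected bit 1)


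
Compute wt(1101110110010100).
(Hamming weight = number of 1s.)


Counting 1s in 1101110110010100

9


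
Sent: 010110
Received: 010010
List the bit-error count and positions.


XOR: 000100

1 error(s) at position(s): 3


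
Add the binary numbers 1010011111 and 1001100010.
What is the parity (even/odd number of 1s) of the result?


1010011111 = 671
1001100010 = 610
Sum = 1281 = 10100000001
1s count = 3

odd parity (3 ones in 10100000001)


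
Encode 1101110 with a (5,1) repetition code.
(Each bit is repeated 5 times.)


Each bit -> 5 copies

11111111110000011111111111111100000


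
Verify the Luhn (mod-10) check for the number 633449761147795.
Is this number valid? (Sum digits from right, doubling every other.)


Luhn sum = 79
79 mod 10 = 9

Invalid (Luhn sum mod 10 = 9)


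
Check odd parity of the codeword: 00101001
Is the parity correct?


Number of 1s: 3

Yes, parity is correct (3 ones)


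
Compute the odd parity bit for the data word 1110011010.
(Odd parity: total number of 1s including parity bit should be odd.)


Number of 1s in data: 6
Parity bit: 1

1


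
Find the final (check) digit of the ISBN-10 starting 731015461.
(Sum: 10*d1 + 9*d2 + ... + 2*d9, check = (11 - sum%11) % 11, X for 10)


Weighted sum: 172
172 mod 11 = 7

Check digit: 4


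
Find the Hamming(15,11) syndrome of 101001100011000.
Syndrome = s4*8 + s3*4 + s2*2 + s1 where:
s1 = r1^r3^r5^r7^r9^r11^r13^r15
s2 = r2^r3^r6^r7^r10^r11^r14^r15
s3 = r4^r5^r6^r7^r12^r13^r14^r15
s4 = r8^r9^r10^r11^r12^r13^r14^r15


s1=0, s2=0, s3=1, s4=0

Syndrome = 4 (error at position 4)


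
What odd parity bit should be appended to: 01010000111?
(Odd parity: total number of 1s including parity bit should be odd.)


Number of 1s in data: 5
Parity bit: 0

0


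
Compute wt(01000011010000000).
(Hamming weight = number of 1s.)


Counting 1s in 01000011010000000

4


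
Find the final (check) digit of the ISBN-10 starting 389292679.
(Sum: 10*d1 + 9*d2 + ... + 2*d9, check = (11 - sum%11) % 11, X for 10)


Weighted sum: 315
315 mod 11 = 7

Check digit: 4


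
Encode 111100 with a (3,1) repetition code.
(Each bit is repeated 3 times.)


Each bit -> 3 copies

111111111111000000


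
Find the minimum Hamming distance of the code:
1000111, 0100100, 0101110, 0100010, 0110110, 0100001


Comparing all pairs, minimum distance: 2
Can detect 1 errors, correct 0 errors

2


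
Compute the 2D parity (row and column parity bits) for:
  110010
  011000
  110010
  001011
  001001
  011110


Row parities: 101100
Column parities: 000100

Row P: 101100, Col P: 000100, Corner: 1


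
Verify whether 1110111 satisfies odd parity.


Number of 1s: 6

No, parity error (6 ones)


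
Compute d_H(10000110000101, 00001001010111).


XOR: 10001111010010
Count of 1s: 7

7


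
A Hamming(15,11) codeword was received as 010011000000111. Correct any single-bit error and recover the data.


Syndrome = 13: error at position 13

Data: 01100000011 (corrected bit 13)


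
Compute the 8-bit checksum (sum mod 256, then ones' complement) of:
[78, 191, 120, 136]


Sum = 525 mod 256 = 13
Complement = 242

242


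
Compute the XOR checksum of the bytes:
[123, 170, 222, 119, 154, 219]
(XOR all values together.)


XOR chain: 123 ^ 170 ^ 222 ^ 119 ^ 154 ^ 219 = 57

57


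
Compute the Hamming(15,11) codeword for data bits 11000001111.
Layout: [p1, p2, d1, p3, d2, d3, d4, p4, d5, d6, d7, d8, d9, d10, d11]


Parity bits: p1=0, p2=1, p3=1, p4=0

011110000001111


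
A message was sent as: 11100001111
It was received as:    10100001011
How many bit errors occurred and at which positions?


XOR: 01000000100

2 error(s) at position(s): 1, 8


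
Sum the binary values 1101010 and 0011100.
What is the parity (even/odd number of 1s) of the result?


1101010 = 106
0011100 = 28
Sum = 134 = 10000110
1s count = 3

odd parity (3 ones in 10000110)
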